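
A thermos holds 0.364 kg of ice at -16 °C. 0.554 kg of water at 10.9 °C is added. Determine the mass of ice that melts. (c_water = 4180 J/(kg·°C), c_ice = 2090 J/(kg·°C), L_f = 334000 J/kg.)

Water can give up m c ΔT = 0.554·4180·10.9 = 25241 J before reaching 0 °C.
Warming the ice to 0 °C takes 0.364·2090·16 = 12172 J, leaving 13069 J for melting.
Melting all 0.364 kg of ice would need 0.364·334000 = 121576 J.
Since 13069 < 121576 J, not all the ice melts; equilibrium is at 0 °C.
Mass melted = 13069/334000 ≈ 0.03913 kg.

m_melted ≈ 0.0391 kg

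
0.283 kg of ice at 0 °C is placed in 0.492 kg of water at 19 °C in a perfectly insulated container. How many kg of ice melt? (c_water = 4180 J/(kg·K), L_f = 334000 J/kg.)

m_melted ≈ 0.117 kg

Water can give up m c ΔT = 0.492·4180·19 = 39075 J before reaching 0 °C.
Fully melting the ice requires m_ice L_f = 0.283·334000 = 94522 J.
39075 J < 94522 J, so only part of the ice melts and the system sits at 0 °C.
m_melted·334000 = 39075  ⇒  m_melted ≈ 0.117 kg.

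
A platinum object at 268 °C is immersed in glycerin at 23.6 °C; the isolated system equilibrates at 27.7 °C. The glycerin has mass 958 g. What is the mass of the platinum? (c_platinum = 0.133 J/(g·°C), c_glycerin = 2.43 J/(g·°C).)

m ≈ 299 g

Let T be the final temperature. ΣQ_i = 0:
m×0.133×(27.7 − 268) + 958×2.43×(27.7 − 23.6) = 0
-31.96 m = -9544.6
m = -9544.6/-31.96 ≈ 298.6 g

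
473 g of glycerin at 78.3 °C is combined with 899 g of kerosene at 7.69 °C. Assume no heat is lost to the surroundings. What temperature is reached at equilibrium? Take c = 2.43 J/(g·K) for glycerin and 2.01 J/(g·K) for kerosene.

T_f ≈ 35.1 °C

Conservation of energy gives ΣQ = 0:
473·2.43·(T − 78.3) + 899·2.01·(T − 7.69) = 0
1149.4(T − 78.3) + 1807(T − 7.69) = 0
2956.4 T = 103893
T = 103893 / 2956.4 = 35.1 °C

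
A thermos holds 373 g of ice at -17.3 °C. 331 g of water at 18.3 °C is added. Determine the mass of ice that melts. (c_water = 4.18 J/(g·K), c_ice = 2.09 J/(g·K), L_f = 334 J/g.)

m_melted ≈ 35.4 g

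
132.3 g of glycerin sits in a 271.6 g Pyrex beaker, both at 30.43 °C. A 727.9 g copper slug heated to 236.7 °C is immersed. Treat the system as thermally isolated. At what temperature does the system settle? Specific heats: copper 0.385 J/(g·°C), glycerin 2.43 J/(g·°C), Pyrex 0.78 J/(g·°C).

T_f ≈ 101.5 °C

Heat gained plus heat lost sum to zero:
727.9·0.385·(T − 236.7) + 132.3·2.43·(T − 30.43) + 271.6·0.78·(T − 30.43) = 0
813.58 T = 82563
T ≈ 101.48 °C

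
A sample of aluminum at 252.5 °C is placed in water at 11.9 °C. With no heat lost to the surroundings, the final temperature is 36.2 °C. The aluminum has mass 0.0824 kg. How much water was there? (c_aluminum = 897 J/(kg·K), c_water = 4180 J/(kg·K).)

|Q_aluminum| = |Q_water|:
0.0824×897×(252.5 − 36.2) = m×4180×(36.2 − 11.9)
101574 m = 15987  ⇒  m ≈ 0.1574 kg

m ≈ 0.157 kg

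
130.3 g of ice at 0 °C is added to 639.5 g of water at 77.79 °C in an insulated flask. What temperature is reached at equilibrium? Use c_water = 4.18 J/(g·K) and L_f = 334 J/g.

T_f ≈ 51.1 °C

Conservation of energy gives ΣQ = 0:
melt ice: 130.3×334 = 43520
  meltwater 0→T: 130.3×4.18×T = 544.65 T
  water cools: 639.5×4.18×(T − 77.79) = 2673.1(T − 77.79)
3217.8 T = 207941 − 43520 = 164421
T ≈ 51.10 °C — above 0 °C, consistent with complete melting.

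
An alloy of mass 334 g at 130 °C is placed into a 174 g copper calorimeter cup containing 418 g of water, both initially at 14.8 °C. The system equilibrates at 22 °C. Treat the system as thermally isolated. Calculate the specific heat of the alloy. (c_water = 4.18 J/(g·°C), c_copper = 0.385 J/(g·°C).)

c ≈ 0.362 J/(g·°C)

Net heat exchanged in the isolated system is zero:
334×c×(22 − 130) + 418×4.18×(22 − 14.8) + 174×0.385×(22 − 14.8) = 0
-36072 c = -13062
c = -13062/-36072 ≈ 0.3621 J/(g·°C)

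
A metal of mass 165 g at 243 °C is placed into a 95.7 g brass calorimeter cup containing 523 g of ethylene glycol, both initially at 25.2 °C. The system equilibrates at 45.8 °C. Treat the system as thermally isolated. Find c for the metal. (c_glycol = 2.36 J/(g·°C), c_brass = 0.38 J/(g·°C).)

c ≈ 0.804 J/(g·°C)

Net heat exchanged in the isolated system is zero:
165·c·(45.8 − 243) + 523·2.36·(45.8 − 25.2) + 95.7·0.38·(45.8 − 25.2) = 0
-32538 c = -26175
c = -26175/-32538 ≈ 0.8045 J/(g·°C)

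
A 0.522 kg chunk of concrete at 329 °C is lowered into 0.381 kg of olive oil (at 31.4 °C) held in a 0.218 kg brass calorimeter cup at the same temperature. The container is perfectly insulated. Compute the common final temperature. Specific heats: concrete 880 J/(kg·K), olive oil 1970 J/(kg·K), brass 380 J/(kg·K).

Let T be the final temperature. ΣQ_i = 0:
0.522·880·(T − 329) + 0.381·1970·(T − 31.4) + 0.218·380·(T − 31.4) = 0
459.36(T − 329) + 750.57(T − 31.4) + 82.84(T − 31.4) = 0
1292.8 T = 177299
T ≈ 137.15 °C

T_f ≈ 137.1 °C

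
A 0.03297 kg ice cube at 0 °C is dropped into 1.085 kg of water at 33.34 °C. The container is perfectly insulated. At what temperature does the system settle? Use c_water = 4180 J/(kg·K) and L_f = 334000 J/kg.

Sum of m c ΔT and latent-heat terms is zero:
melt ice: 0.03297·334000 = 11012
  meltwater 0→T: 0.03297·4180·T = 137.81 T
  water: 4535.3(T − 33.34)
4673.1 T = 151207 − 11012 = 140195
T ≈ 30.00 °C — above 0 °C, consistent with complete melting.

T_f ≈ 30.0 °C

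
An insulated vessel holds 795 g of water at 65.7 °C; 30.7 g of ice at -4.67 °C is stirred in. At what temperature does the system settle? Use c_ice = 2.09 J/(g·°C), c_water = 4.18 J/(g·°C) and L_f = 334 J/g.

Let T be the final temperature. ΣQ_i = 0:
ice -4.67→0 °C: 30.7·2.09·4.67 = 299.64; fusion: m_ice L_f = 30.7·334 = 10254; warm the meltwater: 128.33 T; water cools: 795·4.18·(T − 65.7) = 3323.1(T − 65.7)
3451.4 T = 218328 − 10553 = 207774
T ≈ 60.20 °C — above 0 °C, consistent with complete melting.

T_f ≈ 60.2 °C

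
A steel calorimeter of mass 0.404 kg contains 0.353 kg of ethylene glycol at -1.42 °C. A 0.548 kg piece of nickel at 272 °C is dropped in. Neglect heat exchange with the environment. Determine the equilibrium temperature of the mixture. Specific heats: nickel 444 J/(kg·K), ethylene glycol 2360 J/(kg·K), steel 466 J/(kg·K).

T_f ≈ 51.2 °C

Energy conservation, ΣQ = 0:
0.548×444×(T − 272) + 0.353×2360×(T − (-1.42)) + 0.404×466×(T − (-1.42)) = 0
1264.7 T = 64731
T = 64731/1264.7 ≈ 51.18 °C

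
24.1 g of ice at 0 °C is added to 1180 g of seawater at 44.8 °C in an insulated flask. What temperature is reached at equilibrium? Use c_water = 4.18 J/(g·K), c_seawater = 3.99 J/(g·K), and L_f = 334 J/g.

T_f ≈ 42.2 °C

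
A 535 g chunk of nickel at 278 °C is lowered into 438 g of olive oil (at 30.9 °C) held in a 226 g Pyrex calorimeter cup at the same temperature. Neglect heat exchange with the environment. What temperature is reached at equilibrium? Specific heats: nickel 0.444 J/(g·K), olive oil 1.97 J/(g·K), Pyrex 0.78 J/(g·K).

T_f ≈ 76.9 °C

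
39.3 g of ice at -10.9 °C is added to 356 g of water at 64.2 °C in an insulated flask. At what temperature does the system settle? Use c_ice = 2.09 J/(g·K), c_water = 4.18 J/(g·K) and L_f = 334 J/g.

Conservation of energy gives ΣQ = 0:
ice -10.9→0 °C: 39.3·2.09·10.9 = 895.29
  latent heat to melt: 39.3·334 = 13126
  warm the meltwater: 164.27 T
  water cools: 356·4.18·(T − 64.2) = 1488.1(T − 64.2)
1652.4 T = 95535 − 14021 = 81513
T ≈ 49.33 °C — above 0 °C, consistent with complete melting.

T_f ≈ 49.3 °C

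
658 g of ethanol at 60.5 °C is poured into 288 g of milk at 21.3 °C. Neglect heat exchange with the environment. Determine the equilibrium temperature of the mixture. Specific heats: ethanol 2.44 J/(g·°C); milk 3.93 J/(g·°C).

T_f ≈ 44.3 °C

T_f = Σ m_i c_i T_i / Σ m_i c_i:
T_f = (1605.5·60.5 + 1131.8·21.3) / (1605.5 + 1131.8)
    = 121242 / 2737.4 ≈ 44.29 °C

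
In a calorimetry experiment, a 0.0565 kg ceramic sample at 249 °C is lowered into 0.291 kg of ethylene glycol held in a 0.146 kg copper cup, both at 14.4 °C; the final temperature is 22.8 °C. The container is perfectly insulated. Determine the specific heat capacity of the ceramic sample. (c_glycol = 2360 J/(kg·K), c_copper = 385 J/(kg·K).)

c ≈ 488 J/(kg·K)

Let T be the final temperature. ΣQ_i = 0:
0.0565×c×(22.8 − 249) + 0.291×2360×(22.8 − 14.4) + 0.146×385×(22.8 − 14.4) = 0
-12.78 c = -6240.9
c = -6240.9/-12.78 ≈ 488.3 J/(kg·K)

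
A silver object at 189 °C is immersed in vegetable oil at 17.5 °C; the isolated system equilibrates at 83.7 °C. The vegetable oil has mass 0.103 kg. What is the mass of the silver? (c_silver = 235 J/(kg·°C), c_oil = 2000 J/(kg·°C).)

m ≈ 0.551 kg

Let T be the final temperature. ΣQ_i = 0:
m×235×(83.7 − 189) + 0.103×2000×(83.7 − 17.5) = 0
-24746 m = -13637
m = -13637/-24746 ≈ 0.5511 kg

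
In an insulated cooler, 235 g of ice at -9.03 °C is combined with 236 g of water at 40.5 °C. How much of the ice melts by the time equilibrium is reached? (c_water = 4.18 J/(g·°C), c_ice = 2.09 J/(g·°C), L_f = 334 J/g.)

Water can give up m c ΔT = 236×4.18×40.5 = 39952 J before reaching 0 °C.
Warming the ice to 0 °C takes 235×2.09×9.03 = 4435.1 J, leaving 35517 J for melting.
Melting all 235 g of ice would need 235×334 = 78490 J.
Since 35517 < 78490 J, not all the ice melts; equilibrium is at 0 °C.
m_melted×334 = 35517  ⇒  m_melted ≈ 106.3 g.

m_melted ≈ 106 g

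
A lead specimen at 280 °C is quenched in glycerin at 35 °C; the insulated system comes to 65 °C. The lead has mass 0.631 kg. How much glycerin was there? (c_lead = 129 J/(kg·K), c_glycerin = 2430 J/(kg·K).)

Energy conservation, ΣQ = 0:
0.631·129·(65 − 280) + m·2430·(65 − 35) = 0
72900 m = 17501
m = 17501/72900 ≈ 0.2401 kg

m ≈ 0.24 kg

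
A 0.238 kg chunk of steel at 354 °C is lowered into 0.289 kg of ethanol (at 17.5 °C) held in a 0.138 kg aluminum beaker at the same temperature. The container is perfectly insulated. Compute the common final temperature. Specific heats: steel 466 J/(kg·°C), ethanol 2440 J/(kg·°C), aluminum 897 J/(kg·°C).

Conservation of energy gives ΣQ = 0:
0.238×466×(T − 354) + 0.289×2440×(T − 17.5) + 0.138×897×(T − 17.5) = 0
(110.91 + 705.16 + 123.79) T = 110.91×354 + 705.16×17.5 + 123.79×17.5
T = 53768/939.85 ≈ 57.21 °C

T_f ≈ 57.2 °C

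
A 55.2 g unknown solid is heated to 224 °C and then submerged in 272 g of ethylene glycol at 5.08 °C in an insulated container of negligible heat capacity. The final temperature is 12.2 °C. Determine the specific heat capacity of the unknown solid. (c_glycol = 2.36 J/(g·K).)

Heat gained plus heat lost sum to zero:
55.2·c·(12.2 − 224) + 272·2.36·(12.2 − 5.08) = 0
-11691 c = -4570.5
c = -4570.5/-11691 ≈ 0.3909 J/(g·K)

c ≈ 0.391 J/(g·K)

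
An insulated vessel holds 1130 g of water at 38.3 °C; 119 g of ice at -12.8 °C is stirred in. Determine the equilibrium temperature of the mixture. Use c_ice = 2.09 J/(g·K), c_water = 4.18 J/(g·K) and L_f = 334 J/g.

T_f ≈ 26.4 °C

Sum of m c ΔT and latent-heat terms is zero:
warm ice to 0 °C: 119·2.09·(0 − (-12.8)) = 3183.5; melt ice: 119·334 = 39746; warm the meltwater: 497.42 T; water: 4723.4(T − 38.3)
5220.8 T = 180906 − 42929 = 137977
T ≈ 26.43 °C — above 0 °C, consistent with complete melting.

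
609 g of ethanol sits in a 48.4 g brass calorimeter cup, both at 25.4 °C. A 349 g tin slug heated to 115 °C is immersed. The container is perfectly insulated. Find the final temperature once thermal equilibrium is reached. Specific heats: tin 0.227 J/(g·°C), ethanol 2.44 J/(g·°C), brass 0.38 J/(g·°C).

Energy conservation, ΣQ = 0:
349×0.227×(T − 115) + 609×2.44×(T − 25.4) + 48.4×0.38×(T − 25.4) = 0
(79.22 + 1486 + 18.39) T = 79.22×115 + 1486×25.4 + 18.39×25.4
T = 47321/1583.6 ≈ 29.88 °C

T_f ≈ 29.9 °C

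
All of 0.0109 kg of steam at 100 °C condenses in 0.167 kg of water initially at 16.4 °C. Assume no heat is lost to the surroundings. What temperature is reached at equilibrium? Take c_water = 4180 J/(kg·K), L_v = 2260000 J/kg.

T_f ≈ 54.6 °C

Energy conservation, ΣQ = 0:
steam→water at 100 °C releases m L_v = 0.0109·2260000 = 24634; condensate cools 100→T: 0.0109·4180·(T − 100) = 45.56(T − 100); original water: 698.06(T − 16.4)
743.62 T = 24634 + 4556.2 + 11448 = 40638
T ≈ 54.65 °C, under the boiling point, so the assumption holds.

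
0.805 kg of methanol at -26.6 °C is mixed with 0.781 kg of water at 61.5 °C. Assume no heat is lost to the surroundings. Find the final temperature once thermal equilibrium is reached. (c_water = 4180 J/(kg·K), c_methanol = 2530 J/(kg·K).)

T_f ≈ 27.7 °C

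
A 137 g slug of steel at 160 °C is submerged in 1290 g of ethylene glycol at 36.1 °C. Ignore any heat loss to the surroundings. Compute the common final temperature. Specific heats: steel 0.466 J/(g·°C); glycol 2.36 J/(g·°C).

T_f ≈ 38.6 °C

T_f = Σ m_i c_i T_i / Σ m_i c_i:
T_f = (63.84·160 + 3044.4·36.1) / (63.84 + 3044.4)
    = 120118 / 3108.2 ≈ 38.64 °C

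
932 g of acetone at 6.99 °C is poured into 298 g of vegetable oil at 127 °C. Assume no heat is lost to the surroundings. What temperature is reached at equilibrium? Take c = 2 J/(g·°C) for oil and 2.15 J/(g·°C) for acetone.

Energy conservation, ΣQ = 0:
298·2·(T − 127) + 932·2.15·(T − 6.99) = 0
596(T − 127) + 2003.8(T − 6.99) = 0
2599.8 T = 89699
T ≈ 34.50 °C

T_f ≈ 34.5 °C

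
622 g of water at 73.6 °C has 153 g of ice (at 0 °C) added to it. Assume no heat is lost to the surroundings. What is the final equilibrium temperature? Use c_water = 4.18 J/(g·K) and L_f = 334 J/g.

Net heat exchanged in the isolated system is zero:
latent heat to melt: 153×334 = 51102
  meltwater 0→T: 153×4.18×T = 639.54 T
  water: 2600(T − 73.6)
3239.5 T = 191357 − 51102 = 140255
T ≈ 43.30 °C — above 0 °C, consistent with complete melting.

T_f ≈ 43.3 °C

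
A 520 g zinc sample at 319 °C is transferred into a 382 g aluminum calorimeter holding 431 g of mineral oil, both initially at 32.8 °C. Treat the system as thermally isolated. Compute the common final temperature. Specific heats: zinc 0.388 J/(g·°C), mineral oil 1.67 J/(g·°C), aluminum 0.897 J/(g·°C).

Taking heat into each body as positive, Σ m c ΔT = 0:
520*0.388*(T − 319) + 431*1.67*(T − 32.8) + 382*0.897*(T − 32.8) = 0
201.76(T − 319) + 719.77(T − 32.8) + 342.65(T − 32.8) = 0
(201.76 + 719.77 + 342.65) T = 201.76*319 + 719.77*32.8 + 342.65*32.8
T = 99209 / 1264.2 = 78.5 °C

T_f ≈ 78.5 °C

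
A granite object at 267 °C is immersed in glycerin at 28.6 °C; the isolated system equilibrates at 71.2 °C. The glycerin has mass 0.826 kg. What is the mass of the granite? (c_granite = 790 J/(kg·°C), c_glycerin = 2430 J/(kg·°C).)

m ≈ 0.553 kg

|Q_granite| = |Q_glycerin|:
m·790·(267 − 71.2) = 0.826·2430·(71.2 − 28.6)
154682 m = 85506  ⇒  m ≈ 0.5528 kg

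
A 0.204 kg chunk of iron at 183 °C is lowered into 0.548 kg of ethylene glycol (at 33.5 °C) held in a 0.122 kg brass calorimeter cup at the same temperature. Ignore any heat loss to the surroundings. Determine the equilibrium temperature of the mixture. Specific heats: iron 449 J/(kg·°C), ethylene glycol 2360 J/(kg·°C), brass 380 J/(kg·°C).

Net heat exchanged in the isolated system is zero:
0.204×449×(T − 183) + 0.548×2360×(T − 33.5) + 0.122×380×(T − 33.5) = 0
91.6(T − 183) + 1293.3(T − 33.5) + 46.36(T − 33.5) = 0
(91.6 + 1293.3 + 46.36) T = 91.6×183 + 1293.3×33.5 + 46.36×33.5
T = 61640/1431.2 ≈ 43.07 °C

T_f ≈ 43.1 °C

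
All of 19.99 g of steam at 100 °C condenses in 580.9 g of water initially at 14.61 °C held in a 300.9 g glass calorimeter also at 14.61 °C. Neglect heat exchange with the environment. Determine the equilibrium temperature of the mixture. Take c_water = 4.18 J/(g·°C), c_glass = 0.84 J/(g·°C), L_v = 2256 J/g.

T_f ≈ 33.5 °C

Sum of m c ΔT and latent-heat terms is zero:
latent heat released on condensation: 19.99·2256 = 45097; condensed water 100 °C→T: 83.56(T − 100); original water: 2428.2(T − 14.61); glass cup: 300.9·0.84·(T − 14.61) = 252.76(T − 14.61)
2764.5 T = 45097 + 8355.8 + 39168 = 92621
T ≈ 33.50 °C, under the boiling point, so the assumption holds.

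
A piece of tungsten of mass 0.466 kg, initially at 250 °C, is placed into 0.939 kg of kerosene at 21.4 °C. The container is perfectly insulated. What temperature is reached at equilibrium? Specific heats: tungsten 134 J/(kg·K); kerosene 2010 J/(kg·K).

T_f ≈ 28.7 °C

Energy conservation, ΣQ = 0:
0.466*134*(T − 250) + 0.939*2010*(T − 21.4) = 0
(62.44 + 1887.4) T = 62.44*250 + 1887.4*21.4
T ≈ 28.72 °C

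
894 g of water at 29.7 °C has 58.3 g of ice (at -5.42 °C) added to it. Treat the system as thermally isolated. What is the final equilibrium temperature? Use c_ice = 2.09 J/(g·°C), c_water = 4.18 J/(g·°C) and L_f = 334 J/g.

T_f ≈ 22.8 °C

Setting the total heat transfer to zero:
warm ice to 0 °C: 58.3·2.09·(0 − (-5.42)) = 660.41; latent heat to melt: 58.3·334 = 19472; warm the meltwater: 243.69 T; water cools: 894·4.18·(T − 29.7) = 3736.9(T − 29.7)
3980.6 T = 110987 − 20133 = 90854
T ≈ 22.82 °C. Since T > 0 °C, the all-ice-melts assumption holds.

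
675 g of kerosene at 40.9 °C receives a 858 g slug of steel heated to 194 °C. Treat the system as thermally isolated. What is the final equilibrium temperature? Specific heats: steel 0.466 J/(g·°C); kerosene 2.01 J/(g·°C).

T_f ≈ 75.7 °C

Set heat shed by the hot body equal to heat absorbed by the cold body:
858·0.466·(194 − T) = 675·2.01·(T − 40.9)
399.83(194 − T) = 1356.7(T − 40.9)
1756.6 T = 133058  ⇒  T ≈ 75.75 °C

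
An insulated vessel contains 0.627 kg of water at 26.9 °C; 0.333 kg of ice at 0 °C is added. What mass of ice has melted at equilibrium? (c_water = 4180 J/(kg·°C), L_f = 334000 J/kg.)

Cooling the water to 0 °C releases 0.627×4180×26.9 = 70501 J.
Fully melting the ice requires m_ice L_f = 0.333×334000 = 111222 J.
Since 70501 < 111222 J, not all the ice melts; equilibrium is at 0 °C.
Mass melted = 70501/334000 ≈ 0.2111 kg.

m_melted ≈ 0.211 kg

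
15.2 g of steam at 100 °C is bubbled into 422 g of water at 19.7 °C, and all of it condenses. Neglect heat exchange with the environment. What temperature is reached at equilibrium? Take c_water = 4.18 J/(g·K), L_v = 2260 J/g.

T_f ≈ 41.3 °C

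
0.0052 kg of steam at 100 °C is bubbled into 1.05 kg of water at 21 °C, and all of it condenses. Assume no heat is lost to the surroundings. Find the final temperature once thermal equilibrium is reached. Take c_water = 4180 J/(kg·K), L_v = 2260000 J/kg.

Taking heat into each body as positive, Σ m c ΔT = 0:
steam→water at 100 °C releases m L_v = 0.0052·2260000 = 11752
  condensate cools 100→T: 0.0052·4180·(T − 100) = 21.74(T − 100)
  original water: 4389(T − 21)
4410.7 T = 11752 + 2173.6 + 92169 = 106095
T ≈ 24.05 °C, under the boiling point, so the assumption holds.

T_f ≈ 24.1 °C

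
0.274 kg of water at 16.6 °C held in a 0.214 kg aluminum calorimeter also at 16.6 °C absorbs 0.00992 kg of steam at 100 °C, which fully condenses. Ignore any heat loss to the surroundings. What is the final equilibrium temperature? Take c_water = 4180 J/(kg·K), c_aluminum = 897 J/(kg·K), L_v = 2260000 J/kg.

Conservation of energy gives ΣQ = 0:
condense steam: −0.00992·2260000 = −22419
  condensate cools 100→T: 0.00992·4180·(T − 100) = 41.47(T − 100)
  water warms: 0.274·4180·(T − 16.6) = 1145.3(T − 16.6)
  cup: 191.96(T − 16.6)
1378.7 T = 22419 + 4146.6 + 22199 = 48765
T ≈ 35.37 °C, under the boiling point, so the assumption holds.

T_f ≈ 35.4 °C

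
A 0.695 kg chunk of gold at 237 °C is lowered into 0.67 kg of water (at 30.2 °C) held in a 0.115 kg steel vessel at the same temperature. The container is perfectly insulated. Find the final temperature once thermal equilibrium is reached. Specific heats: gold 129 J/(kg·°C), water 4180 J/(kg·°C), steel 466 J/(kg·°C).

T_f ≈ 36.5 °C

Energy conservation, ΣQ = 0:
0.695*129*(T − 237) + 0.67*4180*(T − 30.2) + 0.115*466*(T − 30.2) = 0
89.65(T − 237) + 2800.6(T − 30.2) + 53.59(T − 30.2) = 0
(89.65 + 2800.6 + 53.59) T = 89.65*237 + 2800.6*30.2 + 53.59*30.2
T = 107445 / 2943.8 = 36.5 °C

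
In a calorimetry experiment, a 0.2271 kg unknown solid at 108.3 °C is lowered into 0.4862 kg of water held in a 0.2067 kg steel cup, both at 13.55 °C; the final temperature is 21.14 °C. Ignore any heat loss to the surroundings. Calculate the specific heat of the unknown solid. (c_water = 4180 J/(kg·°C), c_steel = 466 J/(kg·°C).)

c ≈ 816 J/(kg·°C)

Net heat exchanged in the isolated system is zero:
0.2271·c·(21.14 − 108.3) + 0.4862·4180·(21.14 − 13.55) + 0.2067·466·(21.14 − 13.55) = 0
-19.79 c = -16156
c = -16156/-19.79 ≈ 816.2 J/(kg·°C)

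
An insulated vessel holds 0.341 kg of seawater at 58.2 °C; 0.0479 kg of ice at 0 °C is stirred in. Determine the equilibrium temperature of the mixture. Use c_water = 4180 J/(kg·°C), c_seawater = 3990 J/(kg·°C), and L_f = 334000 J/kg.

Conservation of energy gives ΣQ = 0:
melt ice: 0.0479×334000 = 15999
  meltwater 0→T: 0.0479×4180×T = 200.22 T
  seawater: 1360.6(T − 58.2)
1560.8 T = 79186 − 15999 = 63188
T ≈ 40.48 °C. Since T > 0 °C, the all-ice-melts assumption holds.

T_f ≈ 40.5 °C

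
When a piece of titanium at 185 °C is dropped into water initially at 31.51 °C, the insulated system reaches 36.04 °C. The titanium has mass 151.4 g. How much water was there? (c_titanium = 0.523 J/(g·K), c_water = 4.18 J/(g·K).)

Let T be the final temperature. ΣQ_i = 0:
151.4×0.523×(36.04 − 185) + m×4.18×(36.04 − 31.51) = 0
18.94 m = 11795
m = 11795/18.94 ≈ 622.9 g

m ≈ 623 g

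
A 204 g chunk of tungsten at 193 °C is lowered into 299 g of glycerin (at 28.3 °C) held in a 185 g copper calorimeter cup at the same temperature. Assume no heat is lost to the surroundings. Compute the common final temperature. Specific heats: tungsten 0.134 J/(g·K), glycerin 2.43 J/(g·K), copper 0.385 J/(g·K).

Taking heat into each body as positive, Σ m c ΔT = 0:
204·0.134·(T − 193) + 299·2.43·(T − 28.3) + 185·0.385·(T − 28.3) = 0
27.34(T − 193) + 726.57(T − 28.3) + 71.23(T − 28.3) = 0
(27.34 + 726.57 + 71.23) T = 27.34·193 + 726.57·28.3 + 71.23·28.3
T = 27853/825.13 ≈ 33.76 °C

T_f ≈ 33.8 °C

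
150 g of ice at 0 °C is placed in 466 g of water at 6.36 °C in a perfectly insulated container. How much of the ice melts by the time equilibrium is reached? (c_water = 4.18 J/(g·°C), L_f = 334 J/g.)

m_melted ≈ 37.1 g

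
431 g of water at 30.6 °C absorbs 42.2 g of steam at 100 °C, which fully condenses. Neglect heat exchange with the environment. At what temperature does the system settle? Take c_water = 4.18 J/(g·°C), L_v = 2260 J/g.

Energy conservation, ΣQ = 0:
latent heat released on condensation: 42.2×2260 = 95372; condensed water 100 °C→T: 176.4(T − 100); original water: 1801.6(T − 30.6)
1978 T = 95372 + 17640 + 55128 = 168140
T ≈ 85.01 °C, under the boiling point, so the assumption holds.

T_f ≈ 85.0 °C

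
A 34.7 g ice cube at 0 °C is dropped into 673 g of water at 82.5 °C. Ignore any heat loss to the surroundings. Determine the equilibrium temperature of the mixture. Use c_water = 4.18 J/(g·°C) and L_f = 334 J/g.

T_f ≈ 74.5 °C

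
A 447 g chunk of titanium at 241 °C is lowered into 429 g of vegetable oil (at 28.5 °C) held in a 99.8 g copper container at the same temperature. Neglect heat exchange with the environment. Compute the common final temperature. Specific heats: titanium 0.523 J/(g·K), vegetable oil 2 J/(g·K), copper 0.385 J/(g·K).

T_f ≈ 72.5 °C

Setting the total heat transfer to zero:
447×0.523×(T − 241) + 429×2×(T − 28.5) + 99.8×0.385×(T − 28.5) = 0
233.78(T − 241) + 858(T − 28.5) + 38.42(T − 28.5) = 0
(233.78 + 858 + 38.42) T = 233.78×241 + 858×28.5 + 38.42×28.5
T = 81889 / 1130.2 = 72.5 °C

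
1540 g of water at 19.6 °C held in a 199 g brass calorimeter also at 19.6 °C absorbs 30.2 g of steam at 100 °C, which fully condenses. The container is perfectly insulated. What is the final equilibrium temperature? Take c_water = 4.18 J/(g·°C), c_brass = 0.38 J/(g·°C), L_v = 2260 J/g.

T_f ≈ 31.4 °C

Let T be the final temperature. ΣQ_i = 0:
latent heat released on condensation: 30.2×2260 = 68252
  condensate cools 100→T: 30.2×4.18×(T − 100) = 126.24(T − 100)
  original water: 6437.2(T − 19.6)
  brass cup: 199×0.38×(T − 19.6) = 75.62(T − 19.6)
6639.1 T = 68252 + 12624 + 127651 = 208527
T ≈ 31.41 °C — below 100 °C, confirming all the steam condensed.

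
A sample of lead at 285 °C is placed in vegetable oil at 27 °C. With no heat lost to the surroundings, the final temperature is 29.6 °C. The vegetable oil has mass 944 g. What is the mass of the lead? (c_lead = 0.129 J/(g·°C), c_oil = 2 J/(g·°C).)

|Q_lead| = |Q_oil|:
m·0.129·(285 − 29.6) = 944·2·(29.6 − 27)
32.95 m = 4908.8  ⇒  m ≈ 149 g

m ≈ 149 g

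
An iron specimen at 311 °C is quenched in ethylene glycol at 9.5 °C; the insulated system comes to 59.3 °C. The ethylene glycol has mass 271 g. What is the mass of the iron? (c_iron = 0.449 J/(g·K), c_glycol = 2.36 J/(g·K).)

m ≈ 282 g

Conservation of energy gives ΣQ = 0:
m×0.449×(59.3 − 311) + 271×2.36×(59.3 − 9.5) = 0
-113.01 m = -31850
m = -31850/-113.01 ≈ 281.8 g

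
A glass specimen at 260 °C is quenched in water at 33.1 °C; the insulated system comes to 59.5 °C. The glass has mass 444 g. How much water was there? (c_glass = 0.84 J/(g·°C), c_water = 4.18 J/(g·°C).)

m ≈ 678 g

|Q_glass| = |Q_water|:
444·0.84·(260 − 59.5) = m·4.18·(59.5 − 33.1)
110.35 m = 74778  ⇒  m ≈ 677.6 g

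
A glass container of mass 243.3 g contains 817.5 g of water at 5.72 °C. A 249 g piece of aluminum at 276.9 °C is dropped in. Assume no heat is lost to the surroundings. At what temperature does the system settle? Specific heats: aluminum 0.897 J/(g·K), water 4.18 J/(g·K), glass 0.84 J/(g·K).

Net heat exchanged in the isolated system is zero:
249*0.897*(T − 276.9) + 817.5*4.18*(T − 5.72) + 243.3*0.84*(T − 5.72) = 0
223.35(T − 276.9) + 3417.1(T − 5.72) + 204.37(T − 5.72) = 0
(223.35 + 3417.1 + 204.37) T = 223.35*276.9 + 3417.1*5.72 + 204.37*5.72
T ≈ 21.47 °C

T_f ≈ 21.5 °C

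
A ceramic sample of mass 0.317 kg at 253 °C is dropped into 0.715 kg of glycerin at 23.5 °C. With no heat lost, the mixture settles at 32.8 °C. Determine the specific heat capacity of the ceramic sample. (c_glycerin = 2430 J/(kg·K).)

c ≈ 231 J/(kg·K)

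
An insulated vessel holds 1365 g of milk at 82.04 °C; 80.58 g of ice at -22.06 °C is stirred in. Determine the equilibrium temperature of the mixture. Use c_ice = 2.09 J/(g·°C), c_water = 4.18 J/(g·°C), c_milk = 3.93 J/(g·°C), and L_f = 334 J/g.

T_f ≈ 71.8 °C

Taking heat into each body as positive, Σ m c ΔT = 0:
ice -22.06→0 °C: 80.58×2.09×22.06 = 3715.2; latent heat to melt: 80.58×334 = 26914; warm the meltwater: 336.82 T; milk: 5364.4(T − 82.04)
5701.3 T = 440099 − 30629 = 409471
T ≈ 71.82 °C. Since T > 0 °C, the all-ice-melts assumption holds.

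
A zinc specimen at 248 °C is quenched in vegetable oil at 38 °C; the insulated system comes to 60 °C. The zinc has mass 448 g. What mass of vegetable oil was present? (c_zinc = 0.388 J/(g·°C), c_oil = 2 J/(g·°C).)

m ≈ 743 g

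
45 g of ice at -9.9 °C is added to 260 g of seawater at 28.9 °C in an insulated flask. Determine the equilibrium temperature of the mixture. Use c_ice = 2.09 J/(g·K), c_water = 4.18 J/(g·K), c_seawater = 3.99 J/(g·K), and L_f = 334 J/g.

T_f ≈ 11.4 °C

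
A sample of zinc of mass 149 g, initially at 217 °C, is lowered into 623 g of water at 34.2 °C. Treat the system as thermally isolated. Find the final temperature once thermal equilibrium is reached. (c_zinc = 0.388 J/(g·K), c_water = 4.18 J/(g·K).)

Net heat exchanged in the isolated system is zero:
149*0.388*(T − 217) + 623*4.18*(T − 34.2) = 0
57.81(T − 217) + 2604.1(T − 34.2) = 0
(57.81 + 2604.1) T = 57.81*217 + 2604.1*34.2
T = 101607/2662 ≈ 38.17 °C

T_f ≈ 38.2 °C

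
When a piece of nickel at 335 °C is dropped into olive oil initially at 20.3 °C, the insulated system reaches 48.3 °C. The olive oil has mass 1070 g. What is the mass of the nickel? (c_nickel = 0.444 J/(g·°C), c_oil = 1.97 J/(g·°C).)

m ≈ 464 g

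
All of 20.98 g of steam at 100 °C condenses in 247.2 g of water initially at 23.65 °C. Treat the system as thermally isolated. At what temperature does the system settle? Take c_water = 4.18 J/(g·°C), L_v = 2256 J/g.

Net heat exchanged in the isolated system is zero:
steam→water at 100 °C releases m L_v = 20.98×2256 = 47331
  condensate cools 100→T: 20.98×4.18×(T − 100) = 87.7(T − 100)
  water warms: 247.2×4.18×(T − 23.65) = 1033.3(T − 23.65)
1121 T = 47331 + 8769.6 + 24437 = 80538
T ≈ 71.85 °C (< 100 °C, so full condensation is consistent).

T_f ≈ 71.8 °C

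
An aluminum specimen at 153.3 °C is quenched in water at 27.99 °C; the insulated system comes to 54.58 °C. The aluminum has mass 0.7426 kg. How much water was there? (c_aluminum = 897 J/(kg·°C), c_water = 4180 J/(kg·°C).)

m ≈ 0.592 kg

Energy conservation, ΣQ = 0:
0.7426×897×(54.58 − 153.3) + m×4180×(54.58 − 27.99) = 0
111146 m = 65759
m = 65759/111146 ≈ 0.5916 kg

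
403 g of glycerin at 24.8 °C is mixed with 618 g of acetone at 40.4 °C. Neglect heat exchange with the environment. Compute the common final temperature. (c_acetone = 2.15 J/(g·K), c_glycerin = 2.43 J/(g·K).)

With ΣQ=0 the equilibrium temperature is the m·c-weighted mean:
T_f = (1328.7×40.4 + 979.29×24.8) / (1328.7 + 979.29)
    = 77966 / 2308 ≈ 33.78 °C

T_f ≈ 33.8 °C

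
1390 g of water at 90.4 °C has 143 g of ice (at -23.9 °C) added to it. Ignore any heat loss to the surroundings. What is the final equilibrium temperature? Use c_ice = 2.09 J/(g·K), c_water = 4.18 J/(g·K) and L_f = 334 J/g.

T_f ≈ 73.4 °C

Taking heat into each body as positive, Σ m c ΔT = 0:
ice -23.9→0 °C: 143·2.09·23.9 = 7143; latent heat to melt: 143·334 = 47762; meltwater 0→T: 143·4.18·T = 597.74 T; water: 5810.2(T − 90.4)
6407.9 T = 525242 − 54905 = 470337
T ≈ 73.40 °C — above 0 °C, consistent with complete melting.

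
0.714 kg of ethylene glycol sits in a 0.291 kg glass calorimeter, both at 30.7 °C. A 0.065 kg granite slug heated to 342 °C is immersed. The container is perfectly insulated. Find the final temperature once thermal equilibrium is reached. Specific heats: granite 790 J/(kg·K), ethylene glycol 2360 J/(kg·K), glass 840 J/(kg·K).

Conservation of energy gives ΣQ = 0:
0.065×790×(T − 342) + 0.714×2360×(T − 30.7) + 0.291×840×(T − 30.7) = 0
51.35(T − 342) + 1685(T − 30.7) + 244.44(T − 30.7) = 0
(51.35 + 1685 + 244.44) T = 51.35×342 + 1685×30.7 + 244.44×30.7
T = 76797 / 1980.8 = 38.8 °C

T_f ≈ 38.8 °C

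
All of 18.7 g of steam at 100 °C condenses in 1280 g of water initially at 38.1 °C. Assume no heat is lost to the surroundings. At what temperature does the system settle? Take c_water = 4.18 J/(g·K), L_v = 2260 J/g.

Conservation of energy gives ΣQ = 0:
latent heat released on condensation: 18.7·2260 = 42262
  condensate cools 100→T: 18.7·4.18·(T − 100) = 78.17(T − 100)
  water warms: 1280·4.18·(T − 38.1) = 5350.4(T − 38.1)
5428.6 T = 42262 + 7816.6 + 203850 = 253929
T ≈ 46.78 °C (< 100 °C, so full condensation is consistent).

T_f ≈ 46.8 °C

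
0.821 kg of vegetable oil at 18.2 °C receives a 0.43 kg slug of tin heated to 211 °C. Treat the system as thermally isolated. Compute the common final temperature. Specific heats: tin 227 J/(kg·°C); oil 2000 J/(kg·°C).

Heat lost by the tin equals heat gained by the oil:
0.43*227*(211 − T) = 0.821*2000*(T − 18.2)
97.61(211 − T) = 1642(T − 18.2)
1739.6 T = 50480  ⇒  T ≈ 29.02 °C

T_f ≈ 29.0 °C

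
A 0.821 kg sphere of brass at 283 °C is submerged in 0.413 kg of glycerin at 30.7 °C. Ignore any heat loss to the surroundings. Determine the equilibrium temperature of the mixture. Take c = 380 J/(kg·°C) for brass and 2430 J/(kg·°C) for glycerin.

Taking heat into each body as positive, Σ m c ΔT = 0:
0.821·380·(T − 283) + 0.413·2430·(T − 30.7) = 0
1315.6 T = 119101
T ≈ 90.53 °C

T_f ≈ 90.5 °C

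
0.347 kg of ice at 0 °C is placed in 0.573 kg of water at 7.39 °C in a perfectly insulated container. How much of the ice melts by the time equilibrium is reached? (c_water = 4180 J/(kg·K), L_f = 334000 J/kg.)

Water can give up m c ΔT = 0.573×4180×7.39 = 17700 J before reaching 0 °C.
To melt every bit of ice: 0.347×334000 = 115898 J.
Since 17700 < 115898 J, not all the ice melts; equilibrium is at 0 °C.
Mass melted = 17700/334000 ≈ 0.05299 kg.

m_melted ≈ 0.053 kg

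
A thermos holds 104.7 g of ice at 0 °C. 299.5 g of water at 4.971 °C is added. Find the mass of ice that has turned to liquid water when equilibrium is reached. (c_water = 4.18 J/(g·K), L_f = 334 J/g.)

Heat available from the water dropping to 0 °C: 299.5·4.18·4.971 = 6223.2 J.
Melting all 104.7 g of ice would need 104.7·334 = 34970 J.
6223.2 J < 34970 J, so only part of the ice melts and the system sits at 0 °C.
m_melt = 6223.2 / L_f = 18.63 g.

m_melted ≈ 18.6 g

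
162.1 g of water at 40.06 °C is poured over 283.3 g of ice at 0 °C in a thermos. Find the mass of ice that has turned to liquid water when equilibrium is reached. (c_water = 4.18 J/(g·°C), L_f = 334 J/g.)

Water can give up m c ΔT = 162.1·4.18·40.06 = 27144 J before reaching 0 °C.
To melt every bit of ice: 283.3·334 = 94622 J.
Since 27144 < 94622 J, not all the ice melts; equilibrium is at 0 °C.
Mass melted = 27144/334 ≈ 81.27 g.

m_melted ≈ 81.3 g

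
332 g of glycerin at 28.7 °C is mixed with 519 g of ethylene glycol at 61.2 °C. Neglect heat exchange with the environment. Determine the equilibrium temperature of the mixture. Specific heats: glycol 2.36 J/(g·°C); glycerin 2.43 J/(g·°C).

T_f ≈ 48.3 °C

Net heat exchanged in the isolated system is zero:
519×2.36×(T − 61.2) + 332×2.43×(T − 28.7) = 0
(1224.8 + 806.76) T = 1224.8×61.2 + 806.76×28.7
T ≈ 48.29 °C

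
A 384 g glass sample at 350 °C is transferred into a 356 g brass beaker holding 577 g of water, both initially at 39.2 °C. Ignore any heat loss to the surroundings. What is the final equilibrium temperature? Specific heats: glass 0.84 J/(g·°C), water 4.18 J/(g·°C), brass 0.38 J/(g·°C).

Heat gained plus heat lost sum to zero:
384×0.84×(T − 350) + 577×4.18×(T − 39.2) + 356×0.38×(T − 39.2) = 0
322.56(T − 350) + 2411.9(T − 39.2) + 135.28(T − 39.2) = 0
(322.56 + 2411.9 + 135.28) T = 322.56×350 + 2411.9×39.2 + 135.28×39.2
T = 212744 / 2869.7 = 74.1 °C

T_f ≈ 74.1 °C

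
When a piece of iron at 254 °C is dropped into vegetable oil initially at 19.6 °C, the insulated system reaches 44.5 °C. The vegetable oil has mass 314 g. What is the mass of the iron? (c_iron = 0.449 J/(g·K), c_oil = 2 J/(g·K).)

Net heat exchanged in the isolated system is zero:
m×0.449×(44.5 − 254) + 314×2×(44.5 − 19.6) = 0
-94.07 m = -15637
m = -15637/-94.07 ≈ 166.2 g

m ≈ 166 g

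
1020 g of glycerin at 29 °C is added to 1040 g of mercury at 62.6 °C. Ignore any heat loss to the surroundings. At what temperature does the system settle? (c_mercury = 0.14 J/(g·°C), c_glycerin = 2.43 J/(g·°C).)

Heat gained plus heat lost sum to zero:
1040·0.14·(T − 62.6) + 1020·2.43·(T − 29) = 0
145.6(T − 62.6) + 2478.6(T − 29) = 0
(145.6 + 2478.6) T = 145.6·62.6 + 2478.6·29
T ≈ 30.86 °C

T_f ≈ 30.9 °C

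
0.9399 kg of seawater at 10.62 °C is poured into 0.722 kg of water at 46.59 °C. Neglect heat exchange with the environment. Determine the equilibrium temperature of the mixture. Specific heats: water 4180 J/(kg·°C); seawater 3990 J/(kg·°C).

With ΣQ=0 the equilibrium temperature is the m·c-weighted mean:
T_f = (3018·46.59 + 3750.2·10.62) / (3018 + 3750.2)
    = 180434 / 6768.2 ≈ 26.66 °C

T_f ≈ 26.7 °C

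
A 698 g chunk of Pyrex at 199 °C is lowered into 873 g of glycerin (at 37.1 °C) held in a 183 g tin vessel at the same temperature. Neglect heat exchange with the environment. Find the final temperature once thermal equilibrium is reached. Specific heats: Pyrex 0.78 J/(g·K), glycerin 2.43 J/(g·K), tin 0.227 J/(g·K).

T_f ≈ 69.7 °C

Net heat exchanged in the isolated system is zero:
698×0.78×(T − 199) + 873×2.43×(T − 37.1) + 183×0.227×(T − 37.1) = 0
544.44(T − 199) + 2121.4(T − 37.1) + 41.54(T − 37.1) = 0
(544.44 + 2121.4 + 41.54) T = 544.44×199 + 2121.4×37.1 + 41.54×37.1
T ≈ 69.66 °C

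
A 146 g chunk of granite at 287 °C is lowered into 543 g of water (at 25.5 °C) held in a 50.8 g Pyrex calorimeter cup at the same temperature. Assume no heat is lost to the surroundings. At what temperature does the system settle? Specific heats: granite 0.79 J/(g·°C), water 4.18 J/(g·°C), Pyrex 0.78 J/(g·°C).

T_f ≈ 37.9 °C

T_f is the heat-capacity-weighted average of the initial temperatures:
T_f = (115.34×287 + 2269.7×25.5 + 39.62×25.5) / (115.34 + 2269.7 + 39.62)
    = 91991 / 2424.7 ≈ 37.94 °C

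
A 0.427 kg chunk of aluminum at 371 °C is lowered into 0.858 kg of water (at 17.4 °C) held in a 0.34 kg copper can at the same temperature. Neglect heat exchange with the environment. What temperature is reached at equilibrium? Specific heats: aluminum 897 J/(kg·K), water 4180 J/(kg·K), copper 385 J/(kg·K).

T_f ≈ 50.4 °C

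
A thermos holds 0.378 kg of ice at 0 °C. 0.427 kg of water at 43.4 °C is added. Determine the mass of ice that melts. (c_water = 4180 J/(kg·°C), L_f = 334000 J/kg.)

m_melted ≈ 0.232 kg

Water can give up m c ΔT = 0.427·4180·43.4 = 77463 J before reaching 0 °C.
To melt every bit of ice: 0.378·334000 = 126252 J.
77463 J < 126252 J, so only part of the ice melts and the system sits at 0 °C.
m_melted·334000 = 77463  ⇒  m_melted ≈ 0.2319 kg.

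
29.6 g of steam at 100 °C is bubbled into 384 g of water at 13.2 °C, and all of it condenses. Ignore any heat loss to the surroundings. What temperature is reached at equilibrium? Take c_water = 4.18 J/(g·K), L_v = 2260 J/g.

Net heat exchanged in the isolated system is zero:
latent heat released on condensation: 29.6·2260 = 66896
  condensate cools 100→T: 29.6·4.18·(T − 100) = 123.73(T − 100)
  original water: 1605.1(T − 13.2)
1728.8 T = 66896 + 12373 + 21188 = 100456
T ≈ 58.11 °C — below 100 °C, confirming all the steam condensed.

T_f ≈ 58.1 °C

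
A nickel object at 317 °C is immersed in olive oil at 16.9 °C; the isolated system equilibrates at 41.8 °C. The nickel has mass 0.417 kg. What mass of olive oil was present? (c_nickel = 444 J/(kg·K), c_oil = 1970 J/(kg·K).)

m ≈ 1.04 kg

Heat lost by the nickel = heat gained by the oil:
0.417·444·(317 − 41.8) = m·1970·(41.8 − 16.9)
49053 m = 50953  ⇒  m ≈ 1.039 kg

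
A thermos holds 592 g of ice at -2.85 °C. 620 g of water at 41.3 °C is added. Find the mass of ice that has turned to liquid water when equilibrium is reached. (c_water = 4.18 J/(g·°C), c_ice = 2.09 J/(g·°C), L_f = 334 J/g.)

m_melted ≈ 310 g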